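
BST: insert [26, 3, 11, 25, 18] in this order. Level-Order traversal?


Root = 26; build tree by BST insertion.
Level-Order traversal: [26, 3, 11, 25, 18]


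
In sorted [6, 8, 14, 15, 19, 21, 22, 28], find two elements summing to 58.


Two pointers: lo=0, hi=7
No pair sums to 58


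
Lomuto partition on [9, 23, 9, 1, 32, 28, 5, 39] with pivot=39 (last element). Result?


Elements <= 39 go left of pivot.
Result: [9, 23, 9, 1, 32, 28, 5, 39], pivot at index 7


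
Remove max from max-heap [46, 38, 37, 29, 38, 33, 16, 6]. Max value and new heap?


Max = 46
Replace root with last, heapify down
Resulting heap: [38, 38, 37, 29, 6, 33, 16]


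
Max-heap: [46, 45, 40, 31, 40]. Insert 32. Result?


Append 32: [46, 45, 40, 31, 40, 32]
Bubble up: no swaps needed
Result: [46, 45, 40, 31, 40, 32]


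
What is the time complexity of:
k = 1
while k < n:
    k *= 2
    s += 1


Per nesting level: O(log n) = O(log n)
Complexity: O(log n)


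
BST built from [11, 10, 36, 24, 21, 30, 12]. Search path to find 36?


BST root = 11
Search for 36: compare at each node
Path: [11, 36]


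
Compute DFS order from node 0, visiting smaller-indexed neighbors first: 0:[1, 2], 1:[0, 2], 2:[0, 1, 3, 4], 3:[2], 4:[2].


DFS stack-based: start with [0]
Visit order: [0, 1, 2, 3, 4]


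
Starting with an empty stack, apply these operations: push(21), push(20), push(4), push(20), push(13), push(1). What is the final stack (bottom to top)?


push(21) -> [21]
push(20) -> [21, 20]
push(4) -> [21, 20, 4]
push(20) -> [21, 20, 4, 20]
push(13) -> [21, 20, 4, 20, 13]
push(1) -> [21, 20, 4, 20, 13, 1]
Final stack (bottom to top): [21, 20, 4, 20, 13, 1]


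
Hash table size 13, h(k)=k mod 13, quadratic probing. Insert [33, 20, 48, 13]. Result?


Insertions: 33->slot 7; 20->slot 8; 48->slot 9; 13->slot 0
Table: [13, None, None, None, None, None, None, 33, 20, 48, None, None, None]


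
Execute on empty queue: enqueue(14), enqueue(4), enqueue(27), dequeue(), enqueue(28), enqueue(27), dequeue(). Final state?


enqueue(14) -> [14]
enqueue(4) -> [14, 4]
enqueue(27) -> [14, 4, 27]
dequeue() returns 14 -> [4, 27]
enqueue(28) -> [4, 27, 28]
enqueue(27) -> [4, 27, 28, 27]
dequeue() returns 4 -> [27, 28, 27]
Final queue (front to back): [27, 28, 27]


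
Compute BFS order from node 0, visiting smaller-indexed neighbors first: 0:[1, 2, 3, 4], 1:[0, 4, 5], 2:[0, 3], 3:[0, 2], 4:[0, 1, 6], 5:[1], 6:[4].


BFS queue: start with [0]
Visit order: [0, 1, 2, 3, 4, 5, 6]


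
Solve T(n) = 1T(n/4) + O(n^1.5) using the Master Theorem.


a=1, b=4, c=1.5. log_4(1)=0 < c=1.5. Case 3: O(n^c) = O(n^1.500)
Complexity: O(n^1.500)


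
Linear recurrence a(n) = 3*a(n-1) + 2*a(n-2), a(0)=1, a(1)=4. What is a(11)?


Build bottom-up:
...a(9)=102010, a(10)=363314, a(11)=3*363314+2*102010=1293962


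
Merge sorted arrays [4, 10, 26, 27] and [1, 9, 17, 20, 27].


Compare heads, take smaller each step.
Merged: [1, 4, 9, 10, 17, 20, 26, 27, 27]


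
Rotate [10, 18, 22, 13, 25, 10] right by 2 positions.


Right rotate by 2: [25, 10, 10, 18, 22, 13]


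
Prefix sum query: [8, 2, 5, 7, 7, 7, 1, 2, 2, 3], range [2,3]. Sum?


Prefix sums: [0, 8, 10, 15, 22, 29, 36, 37, 39, 41, 44]
Sum[2..3] = prefix[4] - prefix[2] = 22 - 10 = 12


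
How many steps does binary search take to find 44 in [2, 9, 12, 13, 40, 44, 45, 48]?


Search for 44:
[0,7] mid=3 arr[3]=13
[4,7] mid=5 arr[5]=44
Total: 2 comparisons


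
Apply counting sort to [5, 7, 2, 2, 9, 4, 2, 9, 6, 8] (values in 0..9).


Count array: [0, 0, 3, 0, 1, 1, 1, 1, 1, 2]
Reconstruct: [2, 2, 2, 4, 5, 6, 7, 8, 9, 9]


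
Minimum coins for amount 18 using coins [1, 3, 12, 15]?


dp[0]=0; dp[i]=1+min(dp[i-c] for c in coins)
...dp[13]=2, dp[14]=3, dp[15]=1, dp[16]=2, dp[17]=3, dp[18]=2
Minimum coins for 18 = 2


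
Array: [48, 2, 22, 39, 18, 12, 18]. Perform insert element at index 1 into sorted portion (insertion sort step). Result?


After one pass: [2, 48, 22, 39, 18, 12, 18]


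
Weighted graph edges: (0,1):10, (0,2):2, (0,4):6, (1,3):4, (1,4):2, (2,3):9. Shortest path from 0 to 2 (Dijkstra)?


Dijkstra from 0:
Distances: {0: 0, 1: 8, 2: 2, 3: 11, 4: 6}
Shortest distance to 2 = 2, path = [0, 2]


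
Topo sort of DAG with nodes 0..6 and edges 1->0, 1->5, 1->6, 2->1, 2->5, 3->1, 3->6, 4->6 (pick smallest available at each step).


Kahn's algorithm, process smallest node first
Order: [2, 3, 1, 0, 4, 5, 6]


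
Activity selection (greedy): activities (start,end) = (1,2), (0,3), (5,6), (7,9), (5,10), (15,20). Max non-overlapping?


Greedy: pick earliest-ending, then skip overlaps.
Selected (4 activities): [(1, 2), (5, 6), (7, 9), (15, 20)]


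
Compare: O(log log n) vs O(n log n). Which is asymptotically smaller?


double-logarithmic grows slower than linearithmic
O(log log n) is asymptotically smaller; O(n log n) grows faster


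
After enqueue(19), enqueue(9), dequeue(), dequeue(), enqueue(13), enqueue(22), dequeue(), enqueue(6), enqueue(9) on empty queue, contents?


enqueue(19) -> [19]
enqueue(9) -> [19, 9]
dequeue() returns 19 -> [9]
dequeue() returns 9 -> []
enqueue(13) -> [13]
enqueue(22) -> [13, 22]
dequeue() returns 13 -> [22]
enqueue(6) -> [22, 6]
enqueue(9) -> [22, 6, 9]
Final queue (front to back): [22, 6, 9]


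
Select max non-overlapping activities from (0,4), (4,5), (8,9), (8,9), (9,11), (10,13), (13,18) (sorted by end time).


Greedy: pick earliest-ending, then skip overlaps.
Selected (5 activities): [(0, 4), (4, 5), (8, 9), (9, 11), (13, 18)]


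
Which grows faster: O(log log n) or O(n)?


double-logarithmic grows slower than linear
O(log log n) is asymptotically smaller; O(n) grows faster


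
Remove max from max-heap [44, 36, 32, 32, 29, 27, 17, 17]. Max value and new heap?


Max = 44
Replace root with last, heapify down
Resulting heap: [36, 32, 32, 17, 29, 27, 17]


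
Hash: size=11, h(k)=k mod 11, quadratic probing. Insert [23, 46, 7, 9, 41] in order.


Insertions: 23->slot 1; 46->slot 2; 7->slot 7; 9->slot 9; 41->slot 8
Table: [None, 23, 46, None, None, None, None, 7, 41, 9, None]


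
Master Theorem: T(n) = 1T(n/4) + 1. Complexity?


a=1, b=4, c=0. log_4(1)=0 = c=0. Case 2: O(n^c log n) = O(log n)
Complexity: O(log n)


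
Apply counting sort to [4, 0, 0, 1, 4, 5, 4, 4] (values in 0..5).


Count array: [2, 1, 0, 0, 4, 1]
Reconstruct: [0, 0, 1, 4, 4, 4, 4, 5]


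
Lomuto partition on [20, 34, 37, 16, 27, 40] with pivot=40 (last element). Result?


Elements <= 40 go left of pivot.
Result: [20, 34, 37, 16, 27, 40], pivot at index 5


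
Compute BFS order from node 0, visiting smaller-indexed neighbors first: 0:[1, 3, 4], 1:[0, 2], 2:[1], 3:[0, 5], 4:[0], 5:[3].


BFS queue: start with [0]
Visit order: [0, 1, 3, 4, 2, 5]


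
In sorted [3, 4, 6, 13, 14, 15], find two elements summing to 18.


Two pointers: lo=0, hi=5
Found pair: (3, 15) summing to 18


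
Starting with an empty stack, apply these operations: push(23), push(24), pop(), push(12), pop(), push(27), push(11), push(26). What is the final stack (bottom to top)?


push(23) -> [23]
push(24) -> [23, 24]
pop() returns 24 -> [23]
push(12) -> [23, 12]
pop() returns 12 -> [23]
push(27) -> [23, 27]
push(11) -> [23, 27, 11]
push(26) -> [23, 27, 11, 26]
Final stack (bottom to top): [23, 27, 11, 26]


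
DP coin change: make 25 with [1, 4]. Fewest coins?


dp[0]=0; dp[i]=1+min(dp[i-c] for c in coins)
...dp[20]=5, dp[21]=6, dp[22]=7, dp[23]=8, dp[24]=6, dp[25]=7
Minimum coins for 25 = 7


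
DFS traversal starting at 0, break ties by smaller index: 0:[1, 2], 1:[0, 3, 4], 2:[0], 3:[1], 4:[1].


DFS stack-based: start with [0]
Visit order: [0, 1, 3, 4, 2]


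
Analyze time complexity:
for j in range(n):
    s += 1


Per nesting level: O(n) = O(n)
Complexity: O(n)


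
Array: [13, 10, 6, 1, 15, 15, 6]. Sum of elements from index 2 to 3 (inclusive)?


Prefix sums: [0, 13, 23, 29, 30, 45, 60, 66]
Sum[2..3] = prefix[4] - prefix[2] = 30 - 23 = 7


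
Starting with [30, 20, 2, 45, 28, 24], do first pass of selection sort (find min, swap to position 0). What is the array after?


After one pass: [2, 20, 30, 45, 28, 24]


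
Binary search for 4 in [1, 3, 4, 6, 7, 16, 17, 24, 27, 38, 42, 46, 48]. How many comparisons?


Search for 4:
[0,12] mid=6 arr[6]=17
[0,5] mid=2 arr[2]=4
Total: 2 comparisons


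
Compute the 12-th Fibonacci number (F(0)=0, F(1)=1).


F(n)=F(n-1)+F(n-2)
...F(10)=55, F(11)=89, F(12)=144


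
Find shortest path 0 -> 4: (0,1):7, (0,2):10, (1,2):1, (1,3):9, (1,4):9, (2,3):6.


Dijkstra from 0:
Distances: {0: 0, 1: 7, 2: 8, 3: 14, 4: 16}
Shortest distance to 4 = 16, path = [0, 1, 4]


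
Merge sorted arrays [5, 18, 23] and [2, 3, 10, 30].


Compare heads, take smaller each step.
Merged: [2, 3, 5, 10, 18, 23, 30]


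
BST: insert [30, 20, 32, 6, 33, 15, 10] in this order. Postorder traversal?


Root = 30; build tree by BST insertion.
Postorder traversal: [10, 15, 6, 20, 33, 32, 30]


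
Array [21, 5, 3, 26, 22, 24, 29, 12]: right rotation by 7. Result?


Right rotate by 7: [5, 3, 26, 22, 24, 29, 12, 21]


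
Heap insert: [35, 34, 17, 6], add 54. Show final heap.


Append 54: [35, 34, 17, 6, 54]
Bubble up: swap idx 4(54) with idx 1(34); swap idx 1(54) with idx 0(35)
Result: [54, 35, 17, 6, 34]


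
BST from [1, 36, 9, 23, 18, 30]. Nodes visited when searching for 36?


BST root = 1
Search for 36: compare at each node
Path: [1, 36]


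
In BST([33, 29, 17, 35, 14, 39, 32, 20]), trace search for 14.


BST root = 33
Search for 14: compare at each node
Path: [33, 29, 17, 14]


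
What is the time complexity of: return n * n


Analysis: constant-time operation, no loop
Complexity: O(1)


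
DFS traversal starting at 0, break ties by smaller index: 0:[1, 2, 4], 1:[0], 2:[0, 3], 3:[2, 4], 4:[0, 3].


DFS stack-based: start with [0]
Visit order: [0, 1, 2, 3, 4]


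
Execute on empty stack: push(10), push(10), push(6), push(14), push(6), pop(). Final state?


push(10) -> [10]
push(10) -> [10, 10]
push(6) -> [10, 10, 6]
push(14) -> [10, 10, 6, 14]
push(6) -> [10, 10, 6, 14, 6]
pop() returns 6 -> [10, 10, 6, 14]
Final stack (bottom to top): [10, 10, 6, 14]


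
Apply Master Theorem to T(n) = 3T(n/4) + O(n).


a=3, b=4, c=1. log_4(3)=0.792 < c=1. Case 3: O(n^c) = O(n)
Complexity: O(n)


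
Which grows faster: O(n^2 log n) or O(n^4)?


n^2 log n grows slower than quartic
O(n^2 log n) is asymptotically smaller; O(n^4) grows faster


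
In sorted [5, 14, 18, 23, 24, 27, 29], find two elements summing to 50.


Two pointers: lo=0, hi=6
Found pair: (23, 27) summing to 50


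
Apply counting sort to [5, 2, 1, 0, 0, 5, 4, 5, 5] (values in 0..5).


Count array: [2, 1, 1, 0, 1, 4]
Reconstruct: [0, 0, 1, 2, 4, 5, 5, 5, 5]


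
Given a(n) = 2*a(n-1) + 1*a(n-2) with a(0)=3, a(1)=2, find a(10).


Build bottom-up:
...a(8)=1323, a(9)=3194, a(10)=2*3194+1*1323=7711


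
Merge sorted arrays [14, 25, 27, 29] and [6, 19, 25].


Compare heads, take smaller each step.
Merged: [6, 14, 19, 25, 25, 27, 29]


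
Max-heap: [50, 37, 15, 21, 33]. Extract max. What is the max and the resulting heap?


Max = 50
Replace root with last, heapify down
Resulting heap: [37, 33, 15, 21]


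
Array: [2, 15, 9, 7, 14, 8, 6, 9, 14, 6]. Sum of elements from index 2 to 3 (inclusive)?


Prefix sums: [0, 2, 17, 26, 33, 47, 55, 61, 70, 84, 90]
Sum[2..3] = prefix[4] - prefix[2] = 33 - 17 = 16


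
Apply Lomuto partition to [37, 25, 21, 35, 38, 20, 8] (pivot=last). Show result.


Elements <= 8 go left of pivot.
Result: [8, 25, 21, 35, 38, 20, 37], pivot at index 0


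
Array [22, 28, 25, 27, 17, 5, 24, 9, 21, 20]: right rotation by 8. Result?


Right rotate by 8: [25, 27, 17, 5, 24, 9, 21, 20, 22, 28]


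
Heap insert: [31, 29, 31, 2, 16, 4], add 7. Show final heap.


Append 7: [31, 29, 31, 2, 16, 4, 7]
Bubble up: no swaps needed
Result: [31, 29, 31, 2, 16, 4, 7]


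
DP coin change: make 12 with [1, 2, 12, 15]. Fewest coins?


dp[0]=0; dp[i]=1+min(dp[i-c] for c in coins)
...dp[7]=4, dp[8]=4, dp[9]=5, dp[10]=5, dp[11]=6, dp[12]=1
Minimum coins for 12 = 1


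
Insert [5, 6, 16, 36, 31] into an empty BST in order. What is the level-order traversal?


Root = 5; build tree by BST insertion.
Level-Order traversal: [5, 6, 16, 36, 31]


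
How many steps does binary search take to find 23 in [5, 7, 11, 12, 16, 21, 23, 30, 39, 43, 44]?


Search for 23:
[0,10] mid=5 arr[5]=21
[6,10] mid=8 arr[8]=39
[6,7] mid=6 arr[6]=23
Total: 3 comparisons


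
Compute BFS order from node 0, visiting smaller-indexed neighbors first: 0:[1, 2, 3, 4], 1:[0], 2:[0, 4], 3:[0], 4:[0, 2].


BFS queue: start with [0]
Visit order: [0, 1, 2, 3, 4]


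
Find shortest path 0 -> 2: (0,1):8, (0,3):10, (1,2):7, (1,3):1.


Dijkstra from 0:
Distances: {0: 0, 1: 8, 2: 15, 3: 9}
Shortest distance to 2 = 15, path = [0, 1, 2]


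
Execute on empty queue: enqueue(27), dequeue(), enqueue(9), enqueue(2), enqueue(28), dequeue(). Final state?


enqueue(27) -> [27]
dequeue() returns 27 -> []
enqueue(9) -> [9]
enqueue(2) -> [9, 2]
enqueue(28) -> [9, 2, 28]
dequeue() returns 9 -> [2, 28]
Final queue (front to back): [2, 28]


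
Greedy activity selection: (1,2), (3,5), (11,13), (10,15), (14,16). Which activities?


Greedy: pick earliest-ending, then skip overlaps.
Selected (4 activities): [(1, 2), (3, 5), (11, 13), (14, 16)]


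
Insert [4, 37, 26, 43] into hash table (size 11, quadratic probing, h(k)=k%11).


Insertions: 4->slot 4; 37->slot 5; 26->slot 8; 43->slot 10
Table: [None, None, None, None, 4, 37, None, None, 26, None, 43]


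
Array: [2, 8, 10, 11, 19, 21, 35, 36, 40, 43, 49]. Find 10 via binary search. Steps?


Search for 10:
[0,10] mid=5 arr[5]=21
[0,4] mid=2 arr[2]=10
Total: 2 comparisons


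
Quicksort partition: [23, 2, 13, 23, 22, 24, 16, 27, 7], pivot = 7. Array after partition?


Elements <= 7 go left of pivot.
Result: [2, 7, 13, 23, 22, 24, 16, 27, 23], pivot at index 1


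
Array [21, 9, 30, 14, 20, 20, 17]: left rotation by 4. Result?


Left rotate by 4: [20, 20, 17, 21, 9, 30, 14]


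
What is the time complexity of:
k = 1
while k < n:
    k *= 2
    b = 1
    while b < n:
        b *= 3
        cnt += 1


Per nesting level: O(log n) * O(log n) = O((log n)^2)
Complexity: O((log n)^2)


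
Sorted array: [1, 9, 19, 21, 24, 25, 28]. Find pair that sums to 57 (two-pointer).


Two pointers: lo=0, hi=6
No pair sums to 57


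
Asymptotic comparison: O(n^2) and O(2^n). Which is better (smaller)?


quadratic grows slower than exponential
O(n^2) is asymptotically smaller; O(2^n) grows faster


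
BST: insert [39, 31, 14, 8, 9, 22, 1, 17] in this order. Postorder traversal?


Root = 39; build tree by BST insertion.
Postorder traversal: [1, 9, 8, 17, 22, 14, 31, 39]


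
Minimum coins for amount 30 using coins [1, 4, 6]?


dp[0]=0; dp[i]=1+min(dp[i-c] for c in coins)
...dp[25]=5, dp[26]=5, dp[27]=6, dp[28]=5, dp[29]=6, dp[30]=5
Minimum coins for 30 = 5


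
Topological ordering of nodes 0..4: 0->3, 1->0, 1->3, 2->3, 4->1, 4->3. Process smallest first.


Kahn's algorithm, process smallest node first
Order: [2, 4, 1, 0, 3]


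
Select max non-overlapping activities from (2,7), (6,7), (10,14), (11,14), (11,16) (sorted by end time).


Greedy: pick earliest-ending, then skip overlaps.
Selected (2 activities): [(2, 7), (10, 14)]


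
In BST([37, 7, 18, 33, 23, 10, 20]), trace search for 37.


BST root = 37
Search for 37: compare at each node
Path: [37]


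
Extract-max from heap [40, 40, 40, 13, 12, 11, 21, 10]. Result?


Max = 40
Replace root with last, heapify down
Resulting heap: [40, 13, 40, 10, 12, 11, 21]


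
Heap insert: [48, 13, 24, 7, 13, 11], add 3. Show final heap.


Append 3: [48, 13, 24, 7, 13, 11, 3]
Bubble up: no swaps needed
Result: [48, 13, 24, 7, 13, 11, 3]


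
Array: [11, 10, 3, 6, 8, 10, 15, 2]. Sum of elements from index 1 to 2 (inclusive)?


Prefix sums: [0, 11, 21, 24, 30, 38, 48, 63, 65]
Sum[1..2] = prefix[3] - prefix[1] = 24 - 11 = 13


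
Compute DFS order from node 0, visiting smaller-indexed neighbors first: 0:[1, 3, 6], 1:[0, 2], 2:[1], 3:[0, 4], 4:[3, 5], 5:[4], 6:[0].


DFS stack-based: start with [0]
Visit order: [0, 1, 2, 3, 4, 5, 6]


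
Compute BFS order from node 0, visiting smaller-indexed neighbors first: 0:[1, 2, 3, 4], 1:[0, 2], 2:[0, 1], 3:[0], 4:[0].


BFS queue: start with [0]
Visit order: [0, 1, 2, 3, 4]


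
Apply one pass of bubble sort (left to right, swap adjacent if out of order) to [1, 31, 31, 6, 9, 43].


After one pass: [1, 31, 6, 9, 31, 43]


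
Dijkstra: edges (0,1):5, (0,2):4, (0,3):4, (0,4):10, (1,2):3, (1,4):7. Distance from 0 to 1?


Dijkstra from 0:
Distances: {0: 0, 1: 5, 2: 4, 3: 4, 4: 10}
Shortest distance to 1 = 5, path = [0, 1]


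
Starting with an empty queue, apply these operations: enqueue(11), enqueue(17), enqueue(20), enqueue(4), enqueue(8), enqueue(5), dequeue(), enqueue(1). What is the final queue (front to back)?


enqueue(11) -> [11]
enqueue(17) -> [11, 17]
enqueue(20) -> [11, 17, 20]
enqueue(4) -> [11, 17, 20, 4]
enqueue(8) -> [11, 17, 20, 4, 8]
enqueue(5) -> [11, 17, 20, 4, 8, 5]
dequeue() returns 11 -> [17, 20, 4, 8, 5]
enqueue(1) -> [17, 20, 4, 8, 5, 1]
Final queue (front to back): [17, 20, 4, 8, 5, 1]


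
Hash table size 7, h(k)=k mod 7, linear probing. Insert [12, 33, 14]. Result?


Insertions: 12->slot 5; 33->slot 6; 14->slot 0
Table: [14, None, None, None, None, 12, 33]


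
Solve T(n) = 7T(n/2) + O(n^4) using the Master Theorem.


a=7, b=2, c=4. log_2(7)=2.807 < c=4. Case 3: O(n^c) = O(n^4)
Complexity: O(n^4)


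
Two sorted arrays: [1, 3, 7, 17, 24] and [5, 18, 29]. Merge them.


Compare heads, take smaller each step.
Merged: [1, 3, 5, 7, 17, 18, 24, 29]


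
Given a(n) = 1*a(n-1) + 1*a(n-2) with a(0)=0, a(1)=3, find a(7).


Build bottom-up:
...a(5)=15, a(6)=24, a(7)=1*24+1*15=39


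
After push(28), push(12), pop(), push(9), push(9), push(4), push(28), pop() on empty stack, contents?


push(28) -> [28]
push(12) -> [28, 12]
pop() returns 12 -> [28]
push(9) -> [28, 9]
push(9) -> [28, 9, 9]
push(4) -> [28, 9, 9, 4]
push(28) -> [28, 9, 9, 4, 28]
pop() returns 28 -> [28, 9, 9, 4]
Final stack (bottom to top): [28, 9, 9, 4]


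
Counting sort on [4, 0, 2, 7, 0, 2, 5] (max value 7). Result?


Count array: [2, 0, 2, 0, 1, 1, 0, 1]
Reconstruct: [0, 0, 2, 2, 4, 5, 7]


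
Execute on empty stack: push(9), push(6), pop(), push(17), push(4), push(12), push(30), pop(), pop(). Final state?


push(9) -> [9]
push(6) -> [9, 6]
pop() returns 6 -> [9]
push(17) -> [9, 17]
push(4) -> [9, 17, 4]
push(12) -> [9, 17, 4, 12]
push(30) -> [9, 17, 4, 12, 30]
pop() returns 30 -> [9, 17, 4, 12]
pop() returns 12 -> [9, 17, 4]
Final stack (bottom to top): [9, 17, 4]


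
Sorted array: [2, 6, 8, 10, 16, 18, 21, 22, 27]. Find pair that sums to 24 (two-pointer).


Two pointers: lo=0, hi=8
Found pair: (2, 22) summing to 24


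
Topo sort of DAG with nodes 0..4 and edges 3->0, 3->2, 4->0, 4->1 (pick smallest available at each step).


Kahn's algorithm, process smallest node first
Order: [3, 2, 4, 0, 1]


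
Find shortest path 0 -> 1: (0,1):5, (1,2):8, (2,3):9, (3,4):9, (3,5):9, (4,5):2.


Dijkstra from 0:
Distances: {0: 0, 1: 5, 2: 13, 3: 22, 4: 31, 5: 31}
Shortest distance to 1 = 5, path = [0, 1]


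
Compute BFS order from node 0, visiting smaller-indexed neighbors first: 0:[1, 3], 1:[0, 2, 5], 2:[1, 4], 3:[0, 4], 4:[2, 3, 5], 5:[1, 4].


BFS queue: start with [0]
Visit order: [0, 1, 3, 2, 5, 4]


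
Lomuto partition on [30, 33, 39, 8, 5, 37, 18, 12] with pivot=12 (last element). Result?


Elements <= 12 go left of pivot.
Result: [8, 5, 12, 30, 33, 37, 18, 39], pivot at index 2


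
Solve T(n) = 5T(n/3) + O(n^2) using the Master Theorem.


a=5, b=3, c=2. log_3(5)=1.465 < c=2. Case 3: O(n^c) = O(n^2)
Complexity: O(n^2)


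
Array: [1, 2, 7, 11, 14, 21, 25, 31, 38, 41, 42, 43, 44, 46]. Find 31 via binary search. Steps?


Search for 31:
[0,13] mid=6 arr[6]=25
[7,13] mid=10 arr[10]=42
[7,9] mid=8 arr[8]=38
[7,7] mid=7 arr[7]=31
Total: 4 comparisons


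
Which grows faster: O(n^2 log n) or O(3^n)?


n^2 log n grows slower than exponential (base 3)
O(n^2 log n) is asymptotically smaller; O(3^n) grows faster


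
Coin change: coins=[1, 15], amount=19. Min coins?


dp[0]=0; dp[i]=1+min(dp[i-c] for c in coins)
...dp[14]=14, dp[15]=1, dp[16]=2, dp[17]=3, dp[18]=4, dp[19]=5
Minimum coins for 19 = 5


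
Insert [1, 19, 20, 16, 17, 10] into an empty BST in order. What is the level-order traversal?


Root = 1; build tree by BST insertion.
Level-Order traversal: [1, 19, 16, 20, 10, 17]


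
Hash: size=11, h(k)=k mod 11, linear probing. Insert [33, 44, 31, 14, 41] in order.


Insertions: 33->slot 0; 44->slot 1; 31->slot 9; 14->slot 3; 41->slot 8
Table: [33, 44, None, 14, None, None, None, None, 41, 31, None]


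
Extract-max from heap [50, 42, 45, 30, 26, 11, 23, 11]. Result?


Max = 50
Replace root with last, heapify down
Resulting heap: [45, 42, 23, 30, 26, 11, 11]


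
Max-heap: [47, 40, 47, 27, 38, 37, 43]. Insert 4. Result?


Append 4: [47, 40, 47, 27, 38, 37, 43, 4]
Bubble up: no swaps needed
Result: [47, 40, 47, 27, 38, 37, 43, 4]


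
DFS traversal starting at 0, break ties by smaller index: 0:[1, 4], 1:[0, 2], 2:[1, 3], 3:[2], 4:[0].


DFS stack-based: start with [0]
Visit order: [0, 1, 2, 3, 4]


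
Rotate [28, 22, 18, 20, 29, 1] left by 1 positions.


Left rotate by 1: [22, 18, 20, 29, 1, 28]


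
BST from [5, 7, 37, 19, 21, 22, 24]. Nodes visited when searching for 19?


BST root = 5
Search for 19: compare at each node
Path: [5, 7, 37, 19]


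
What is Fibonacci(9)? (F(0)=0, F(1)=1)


F(n)=F(n-1)+F(n-2)
...F(7)=13, F(8)=21, F(9)=34


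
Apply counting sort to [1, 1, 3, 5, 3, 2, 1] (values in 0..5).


Count array: [0, 3, 1, 2, 0, 1]
Reconstruct: [1, 1, 1, 2, 3, 3, 5]


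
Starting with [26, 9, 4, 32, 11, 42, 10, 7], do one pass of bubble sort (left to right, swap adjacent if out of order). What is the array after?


After one pass: [9, 4, 26, 11, 32, 10, 7, 42]


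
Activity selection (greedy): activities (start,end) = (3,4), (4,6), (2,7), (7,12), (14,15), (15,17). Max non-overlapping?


Greedy: pick earliest-ending, then skip overlaps.
Selected (5 activities): [(3, 4), (4, 6), (7, 12), (14, 15), (15, 17)]


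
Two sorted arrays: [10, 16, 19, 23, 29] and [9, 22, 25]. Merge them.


Compare heads, take smaller each step.
Merged: [9, 10, 16, 19, 22, 23, 25, 29]


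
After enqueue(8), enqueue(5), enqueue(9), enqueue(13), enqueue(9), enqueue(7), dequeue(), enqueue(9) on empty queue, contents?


enqueue(8) -> [8]
enqueue(5) -> [8, 5]
enqueue(9) -> [8, 5, 9]
enqueue(13) -> [8, 5, 9, 13]
enqueue(9) -> [8, 5, 9, 13, 9]
enqueue(7) -> [8, 5, 9, 13, 9, 7]
dequeue() returns 8 -> [5, 9, 13, 9, 7]
enqueue(9) -> [5, 9, 13, 9, 7, 9]
Final queue (front to back): [5, 9, 13, 9, 7, 9]


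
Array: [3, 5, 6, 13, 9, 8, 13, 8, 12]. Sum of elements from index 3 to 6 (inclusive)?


Prefix sums: [0, 3, 8, 14, 27, 36, 44, 57, 65, 77]
Sum[3..6] = prefix[7] - prefix[3] = 57 - 14 = 43


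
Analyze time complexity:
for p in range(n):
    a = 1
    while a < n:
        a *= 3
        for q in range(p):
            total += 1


Per nesting level: O(n) * O(log n) * O(n) [triangular over p] = O(n^2 log n)
Complexity: O(n^2 log n)


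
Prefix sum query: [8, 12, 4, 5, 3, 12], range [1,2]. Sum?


Prefix sums: [0, 8, 20, 24, 29, 32, 44]
Sum[1..2] = prefix[3] - prefix[1] = 24 - 8 = 16


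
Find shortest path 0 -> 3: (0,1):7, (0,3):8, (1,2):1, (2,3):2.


Dijkstra from 0:
Distances: {0: 0, 1: 7, 2: 8, 3: 8}
Shortest distance to 3 = 8, path = [0, 3]


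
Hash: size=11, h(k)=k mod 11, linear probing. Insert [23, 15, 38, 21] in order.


Insertions: 23->slot 1; 15->slot 4; 38->slot 5; 21->slot 10
Table: [None, 23, None, None, 15, 38, None, None, None, None, 21]


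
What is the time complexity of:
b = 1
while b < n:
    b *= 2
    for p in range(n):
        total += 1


Per nesting level: O(log n) * O(n) = O(n log n)
Complexity: O(n log n)


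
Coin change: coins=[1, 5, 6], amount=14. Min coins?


dp[0]=0; dp[i]=1+min(dp[i-c] for c in coins)
...dp[9]=4, dp[10]=2, dp[11]=2, dp[12]=2, dp[13]=3, dp[14]=4
Minimum coins for 14 = 4


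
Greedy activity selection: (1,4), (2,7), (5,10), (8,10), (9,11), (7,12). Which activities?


Greedy: pick earliest-ending, then skip overlaps.
Selected (2 activities): [(1, 4), (5, 10)]


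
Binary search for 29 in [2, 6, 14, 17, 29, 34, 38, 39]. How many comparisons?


Search for 29:
[0,7] mid=3 arr[3]=17
[4,7] mid=5 arr[5]=34
[4,4] mid=4 arr[4]=29
Total: 3 comparisons


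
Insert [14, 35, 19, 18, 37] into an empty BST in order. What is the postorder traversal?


Root = 14; build tree by BST insertion.
Postorder traversal: [18, 19, 37, 35, 14]


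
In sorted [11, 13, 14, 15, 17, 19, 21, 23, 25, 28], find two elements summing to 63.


Two pointers: lo=0, hi=9
No pair sums to 63


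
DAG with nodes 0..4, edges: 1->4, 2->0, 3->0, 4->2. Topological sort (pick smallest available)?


Kahn's algorithm, process smallest node first
Order: [1, 3, 4, 2, 0]


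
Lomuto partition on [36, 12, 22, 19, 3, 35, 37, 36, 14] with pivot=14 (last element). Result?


Elements <= 14 go left of pivot.
Result: [12, 3, 14, 19, 36, 35, 37, 36, 22], pivot at index 2


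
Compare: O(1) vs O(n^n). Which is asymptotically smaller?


constant grows slower than n^n
O(1) is asymptotically smaller; O(n^n) grows faster


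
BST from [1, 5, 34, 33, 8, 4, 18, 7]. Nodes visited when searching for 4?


BST root = 1
Search for 4: compare at each node
Path: [1, 5, 4]


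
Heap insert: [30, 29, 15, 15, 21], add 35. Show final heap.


Append 35: [30, 29, 15, 15, 21, 35]
Bubble up: swap idx 5(35) with idx 2(15); swap idx 2(35) with idx 0(30)
Result: [35, 29, 30, 15, 21, 15]


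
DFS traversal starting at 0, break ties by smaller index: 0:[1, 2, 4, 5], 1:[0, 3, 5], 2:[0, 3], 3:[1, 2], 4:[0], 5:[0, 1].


DFS stack-based: start with [0]
Visit order: [0, 1, 3, 2, 5, 4]


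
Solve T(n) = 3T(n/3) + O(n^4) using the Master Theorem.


a=3, b=3, c=4. log_3(3)=1 < c=4. Case 3: O(n^c) = O(n^4)
Complexity: O(n^4)


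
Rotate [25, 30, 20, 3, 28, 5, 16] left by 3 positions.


Left rotate by 3: [3, 28, 5, 16, 25, 30, 20]


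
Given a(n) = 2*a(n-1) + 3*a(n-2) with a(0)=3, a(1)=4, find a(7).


Build bottom-up:
...a(5)=424, a(6)=1277, a(7)=2*1277+3*424=3826


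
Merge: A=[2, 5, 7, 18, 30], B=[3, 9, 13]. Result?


Compare heads, take smaller each step.
Merged: [2, 3, 5, 7, 9, 13, 18, 30]


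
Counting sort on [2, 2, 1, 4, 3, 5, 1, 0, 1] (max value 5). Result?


Count array: [1, 3, 2, 1, 1, 1]
Reconstruct: [0, 1, 1, 1, 2, 2, 3, 4, 5]


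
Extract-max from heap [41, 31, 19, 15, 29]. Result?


Max = 41
Replace root with last, heapify down
Resulting heap: [31, 29, 19, 15]


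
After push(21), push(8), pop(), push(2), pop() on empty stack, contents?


push(21) -> [21]
push(8) -> [21, 8]
pop() returns 8 -> [21]
push(2) -> [21, 2]
pop() returns 2 -> [21]
Final stack (bottom to top): [21]


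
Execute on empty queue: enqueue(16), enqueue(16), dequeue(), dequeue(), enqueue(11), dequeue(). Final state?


enqueue(16) -> [16]
enqueue(16) -> [16, 16]
dequeue() returns 16 -> [16]
dequeue() returns 16 -> []
enqueue(11) -> [11]
dequeue() returns 11 -> []
Final queue (front to back): []


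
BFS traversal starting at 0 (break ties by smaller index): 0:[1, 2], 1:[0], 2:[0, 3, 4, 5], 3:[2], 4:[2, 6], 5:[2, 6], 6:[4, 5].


BFS queue: start with [0]
Visit order: [0, 1, 2, 3, 4, 5, 6]


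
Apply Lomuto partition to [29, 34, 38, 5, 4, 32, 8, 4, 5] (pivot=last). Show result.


Elements <= 5 go left of pivot.
Result: [5, 4, 4, 5, 34, 32, 8, 38, 29], pivot at index 3


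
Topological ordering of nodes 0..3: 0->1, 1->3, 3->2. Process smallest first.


Kahn's algorithm, process smallest node first
Order: [0, 1, 3, 2]


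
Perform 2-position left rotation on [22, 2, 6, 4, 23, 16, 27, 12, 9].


Left rotate by 2: [6, 4, 23, 16, 27, 12, 9, 22, 2]


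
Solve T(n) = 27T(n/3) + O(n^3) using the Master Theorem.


a=27, b=3, c=3. log_3(27)=3 = c=3. Case 2: O(n^c log n) = O(n^3 log n)
Complexity: O(n^3 log n)


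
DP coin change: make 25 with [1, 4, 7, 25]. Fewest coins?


dp[0]=0; dp[i]=1+min(dp[i-c] for c in coins)
...dp[20]=5, dp[21]=3, dp[22]=4, dp[23]=5, dp[24]=6, dp[25]=1
Minimum coins for 25 = 1


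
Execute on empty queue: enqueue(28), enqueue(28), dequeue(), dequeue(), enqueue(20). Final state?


enqueue(28) -> [28]
enqueue(28) -> [28, 28]
dequeue() returns 28 -> [28]
dequeue() returns 28 -> []
enqueue(20) -> [20]
Final queue (front to back): [20]


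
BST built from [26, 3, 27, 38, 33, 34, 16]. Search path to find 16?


BST root = 26
Search for 16: compare at each node
Path: [26, 3, 16]


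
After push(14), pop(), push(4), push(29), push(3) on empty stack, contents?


push(14) -> [14]
pop() returns 14 -> []
push(4) -> [4]
push(29) -> [4, 29]
push(3) -> [4, 29, 3]
Final stack (bottom to top): [4, 29, 3]


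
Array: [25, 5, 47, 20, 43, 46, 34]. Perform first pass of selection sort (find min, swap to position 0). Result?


After one pass: [5, 25, 47, 20, 43, 46, 34]


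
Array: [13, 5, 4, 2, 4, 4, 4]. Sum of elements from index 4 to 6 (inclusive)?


Prefix sums: [0, 13, 18, 22, 24, 28, 32, 36]
Sum[4..6] = prefix[7] - prefix[4] = 36 - 24 = 12


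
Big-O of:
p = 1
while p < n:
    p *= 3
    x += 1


Per nesting level: O(log n) = O(log n)
Complexity: O(log n)


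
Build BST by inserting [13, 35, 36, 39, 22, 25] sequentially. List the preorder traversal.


Root = 13; build tree by BST insertion.
Preorder traversal: [13, 35, 22, 25, 36, 39]


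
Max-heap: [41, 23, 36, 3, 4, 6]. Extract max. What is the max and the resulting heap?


Max = 41
Replace root with last, heapify down
Resulting heap: [36, 23, 6, 3, 4]


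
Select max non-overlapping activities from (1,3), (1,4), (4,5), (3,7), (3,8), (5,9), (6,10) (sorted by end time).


Greedy: pick earliest-ending, then skip overlaps.
Selected (3 activities): [(1, 3), (4, 5), (5, 9)]


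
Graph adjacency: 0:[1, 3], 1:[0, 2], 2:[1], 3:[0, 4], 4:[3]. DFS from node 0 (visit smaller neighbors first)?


DFS stack-based: start with [0]
Visit order: [0, 1, 2, 3, 4]


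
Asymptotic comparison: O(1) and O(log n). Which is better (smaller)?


constant grows slower than logarithmic
O(1) is asymptotically smaller; O(log n) grows faster


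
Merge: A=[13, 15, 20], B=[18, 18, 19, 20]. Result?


Compare heads, take smaller each step.
Merged: [13, 15, 18, 18, 19, 20, 20]


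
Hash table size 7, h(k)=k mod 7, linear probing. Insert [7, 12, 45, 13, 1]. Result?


Insertions: 7->slot 0; 12->slot 5; 45->slot 3; 13->slot 6; 1->slot 1
Table: [7, 1, None, 45, None, 12, 13]


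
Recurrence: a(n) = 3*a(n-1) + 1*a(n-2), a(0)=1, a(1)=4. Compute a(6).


Build bottom-up:
...a(4)=142, a(5)=469, a(6)=3*469+1*142=1549


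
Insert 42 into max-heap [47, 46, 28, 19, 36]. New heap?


Append 42: [47, 46, 28, 19, 36, 42]
Bubble up: swap idx 5(42) with idx 2(28)
Result: [47, 46, 42, 19, 36, 28]


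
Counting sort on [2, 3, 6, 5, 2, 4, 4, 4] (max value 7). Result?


Count array: [0, 0, 2, 1, 3, 1, 1, 0]
Reconstruct: [2, 2, 3, 4, 4, 4, 5, 6]


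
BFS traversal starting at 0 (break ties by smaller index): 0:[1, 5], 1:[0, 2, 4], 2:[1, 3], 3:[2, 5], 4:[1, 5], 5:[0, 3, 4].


BFS queue: start with [0]
Visit order: [0, 1, 5, 2, 4, 3]


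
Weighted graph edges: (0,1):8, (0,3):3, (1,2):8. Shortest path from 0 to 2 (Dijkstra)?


Dijkstra from 0:
Distances: {0: 0, 1: 8, 2: 16, 3: 3}
Shortest distance to 2 = 16, path = [0, 1, 2]


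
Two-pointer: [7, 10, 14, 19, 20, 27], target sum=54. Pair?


Two pointers: lo=0, hi=5
No pair sums to 54


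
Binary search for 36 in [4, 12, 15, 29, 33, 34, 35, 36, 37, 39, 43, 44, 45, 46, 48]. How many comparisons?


Search for 36:
[0,14] mid=7 arr[7]=36
Total: 1 comparisons


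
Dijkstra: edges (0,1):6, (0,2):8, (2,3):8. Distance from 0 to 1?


Dijkstra from 0:
Distances: {0: 0, 1: 6, 2: 8, 3: 16}
Shortest distance to 1 = 6, path = [0, 1]


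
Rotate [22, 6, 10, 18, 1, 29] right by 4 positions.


Right rotate by 4: [10, 18, 1, 29, 22, 6]


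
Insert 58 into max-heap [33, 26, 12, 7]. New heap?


Append 58: [33, 26, 12, 7, 58]
Bubble up: swap idx 4(58) with idx 1(26); swap idx 1(58) with idx 0(33)
Result: [58, 33, 12, 7, 26]


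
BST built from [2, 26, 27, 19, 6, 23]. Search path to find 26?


BST root = 2
Search for 26: compare at each node
Path: [2, 26]


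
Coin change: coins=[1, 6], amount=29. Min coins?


dp[0]=0; dp[i]=1+min(dp[i-c] for c in coins)
...dp[24]=4, dp[25]=5, dp[26]=6, dp[27]=7, dp[28]=8, dp[29]=9
Minimum coins for 29 = 9


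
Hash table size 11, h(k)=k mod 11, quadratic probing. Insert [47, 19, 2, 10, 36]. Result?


Insertions: 47->slot 3; 19->slot 8; 2->slot 2; 10->slot 10; 36->slot 4
Table: [None, None, 2, 47, 36, None, None, None, 19, None, 10]


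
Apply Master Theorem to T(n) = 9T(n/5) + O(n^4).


a=9, b=5, c=4. log_5(9)=1.365 < c=4. Case 3: O(n^c) = O(n^4)
Complexity: O(n^4)


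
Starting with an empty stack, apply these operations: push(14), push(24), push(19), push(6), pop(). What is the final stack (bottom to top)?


push(14) -> [14]
push(24) -> [14, 24]
push(19) -> [14, 24, 19]
push(6) -> [14, 24, 19, 6]
pop() returns 6 -> [14, 24, 19]
Final stack (bottom to top): [14, 24, 19]


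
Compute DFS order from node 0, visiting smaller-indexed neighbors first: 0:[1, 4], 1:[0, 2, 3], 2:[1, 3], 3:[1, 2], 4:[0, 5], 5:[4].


DFS stack-based: start with [0]
Visit order: [0, 1, 2, 3, 4, 5]


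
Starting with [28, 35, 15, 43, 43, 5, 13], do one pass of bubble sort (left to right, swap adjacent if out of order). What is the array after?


After one pass: [28, 15, 35, 43, 5, 13, 43]


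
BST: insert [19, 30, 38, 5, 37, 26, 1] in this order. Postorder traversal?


Root = 19; build tree by BST insertion.
Postorder traversal: [1, 5, 26, 37, 38, 30, 19]


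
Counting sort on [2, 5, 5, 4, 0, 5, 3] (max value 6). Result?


Count array: [1, 0, 1, 1, 1, 3, 0]
Reconstruct: [0, 2, 3, 4, 5, 5, 5]


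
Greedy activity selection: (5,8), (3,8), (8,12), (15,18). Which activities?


Greedy: pick earliest-ending, then skip overlaps.
Selected (3 activities): [(5, 8), (8, 12), (15, 18)]


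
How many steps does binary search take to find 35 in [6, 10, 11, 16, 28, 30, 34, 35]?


Search for 35:
[0,7] mid=3 arr[3]=16
[4,7] mid=5 arr[5]=30
[6,7] mid=6 arr[6]=34
[7,7] mid=7 arr[7]=35
Total: 4 comparisons


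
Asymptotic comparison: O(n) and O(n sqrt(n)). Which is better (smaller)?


linear grows slower than n^1.5
O(n) is asymptotically smaller; O(n sqrt(n)) grows faster


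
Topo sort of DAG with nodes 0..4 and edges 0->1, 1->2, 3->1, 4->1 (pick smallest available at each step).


Kahn's algorithm, process smallest node first
Order: [0, 3, 4, 1, 2]


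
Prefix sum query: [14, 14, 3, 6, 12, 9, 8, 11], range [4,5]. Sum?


Prefix sums: [0, 14, 28, 31, 37, 49, 58, 66, 77]
Sum[4..5] = prefix[6] - prefix[4] = 58 - 37 = 21


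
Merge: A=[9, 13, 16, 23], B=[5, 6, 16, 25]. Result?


Compare heads, take smaller each step.
Merged: [5, 6, 9, 13, 16, 16, 23, 25]


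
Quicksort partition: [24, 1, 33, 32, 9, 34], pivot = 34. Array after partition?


Elements <= 34 go left of pivot.
Result: [24, 1, 33, 32, 9, 34], pivot at index 5


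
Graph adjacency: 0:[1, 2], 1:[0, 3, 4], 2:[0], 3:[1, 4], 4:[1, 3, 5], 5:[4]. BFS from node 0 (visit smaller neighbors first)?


BFS queue: start with [0]
Visit order: [0, 1, 2, 3, 4, 5]


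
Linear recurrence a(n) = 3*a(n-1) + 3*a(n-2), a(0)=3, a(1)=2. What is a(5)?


Build bottom-up:
...a(3)=51, a(4)=198, a(5)=3*198+3*51=747


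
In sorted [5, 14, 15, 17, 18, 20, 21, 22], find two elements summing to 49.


Two pointers: lo=0, hi=7
No pair sums to 49


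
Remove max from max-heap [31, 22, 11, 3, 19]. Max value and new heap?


Max = 31
Replace root with last, heapify down
Resulting heap: [22, 19, 11, 3]


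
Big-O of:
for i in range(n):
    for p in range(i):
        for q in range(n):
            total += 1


Per nesting level: O(n) * O(n) [triangular over i] * O(n) = O(n^3)
Complexity: O(n^3)


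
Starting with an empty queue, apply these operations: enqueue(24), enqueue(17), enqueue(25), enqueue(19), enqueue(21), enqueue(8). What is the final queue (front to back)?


enqueue(24) -> [24]
enqueue(17) -> [24, 17]
enqueue(25) -> [24, 17, 25]
enqueue(19) -> [24, 17, 25, 19]
enqueue(21) -> [24, 17, 25, 19, 21]
enqueue(8) -> [24, 17, 25, 19, 21, 8]
Final queue (front to back): [24, 17, 25, 19, 21, 8]


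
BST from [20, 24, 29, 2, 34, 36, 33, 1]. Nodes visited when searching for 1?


BST root = 20
Search for 1: compare at each node
Path: [20, 2, 1]


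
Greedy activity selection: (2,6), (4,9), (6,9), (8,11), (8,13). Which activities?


Greedy: pick earliest-ending, then skip overlaps.
Selected (2 activities): [(2, 6), (6, 9)]


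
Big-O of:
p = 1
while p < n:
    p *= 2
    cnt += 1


Per nesting level: O(log n) = O(log n)
Complexity: O(log n)


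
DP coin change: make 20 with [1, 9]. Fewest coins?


dp[0]=0; dp[i]=1+min(dp[i-c] for c in coins)
...dp[15]=7, dp[16]=8, dp[17]=9, dp[18]=2, dp[19]=3, dp[20]=4
Minimum coins for 20 = 4


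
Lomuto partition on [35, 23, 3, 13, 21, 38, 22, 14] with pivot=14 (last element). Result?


Elements <= 14 go left of pivot.
Result: [3, 13, 14, 23, 21, 38, 22, 35], pivot at index 2


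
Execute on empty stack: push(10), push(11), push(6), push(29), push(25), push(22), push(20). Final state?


push(10) -> [10]
push(11) -> [10, 11]
push(6) -> [10, 11, 6]
push(29) -> [10, 11, 6, 29]
push(25) -> [10, 11, 6, 29, 25]
push(22) -> [10, 11, 6, 29, 25, 22]
push(20) -> [10, 11, 6, 29, 25, 22, 20]
Final stack (bottom to top): [10, 11, 6, 29, 25, 22, 20]


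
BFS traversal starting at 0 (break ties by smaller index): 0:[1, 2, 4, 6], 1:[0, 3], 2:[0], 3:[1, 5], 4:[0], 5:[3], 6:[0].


BFS queue: start with [0]
Visit order: [0, 1, 2, 4, 6, 3, 5]


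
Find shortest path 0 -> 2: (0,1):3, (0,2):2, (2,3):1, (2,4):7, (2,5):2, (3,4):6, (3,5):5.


Dijkstra from 0:
Distances: {0: 0, 1: 3, 2: 2, 3: 3, 4: 9, 5: 4}
Shortest distance to 2 = 2, path = [0, 2]


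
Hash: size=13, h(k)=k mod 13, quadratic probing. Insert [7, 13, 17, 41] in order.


Insertions: 7->slot 7; 13->slot 0; 17->slot 4; 41->slot 2
Table: [13, None, 41, None, 17, None, None, 7, None, None, None, None, None]


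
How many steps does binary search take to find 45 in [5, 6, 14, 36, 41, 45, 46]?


Search for 45:
[0,6] mid=3 arr[3]=36
[4,6] mid=5 arr[5]=45
Total: 2 comparisons


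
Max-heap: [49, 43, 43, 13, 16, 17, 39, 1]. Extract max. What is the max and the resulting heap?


Max = 49
Replace root with last, heapify down
Resulting heap: [43, 16, 43, 13, 1, 17, 39]


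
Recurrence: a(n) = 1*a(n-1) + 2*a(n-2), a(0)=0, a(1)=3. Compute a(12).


Build bottom-up:
...a(10)=1023, a(11)=2049, a(12)=1*2049+2*1023=4095
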